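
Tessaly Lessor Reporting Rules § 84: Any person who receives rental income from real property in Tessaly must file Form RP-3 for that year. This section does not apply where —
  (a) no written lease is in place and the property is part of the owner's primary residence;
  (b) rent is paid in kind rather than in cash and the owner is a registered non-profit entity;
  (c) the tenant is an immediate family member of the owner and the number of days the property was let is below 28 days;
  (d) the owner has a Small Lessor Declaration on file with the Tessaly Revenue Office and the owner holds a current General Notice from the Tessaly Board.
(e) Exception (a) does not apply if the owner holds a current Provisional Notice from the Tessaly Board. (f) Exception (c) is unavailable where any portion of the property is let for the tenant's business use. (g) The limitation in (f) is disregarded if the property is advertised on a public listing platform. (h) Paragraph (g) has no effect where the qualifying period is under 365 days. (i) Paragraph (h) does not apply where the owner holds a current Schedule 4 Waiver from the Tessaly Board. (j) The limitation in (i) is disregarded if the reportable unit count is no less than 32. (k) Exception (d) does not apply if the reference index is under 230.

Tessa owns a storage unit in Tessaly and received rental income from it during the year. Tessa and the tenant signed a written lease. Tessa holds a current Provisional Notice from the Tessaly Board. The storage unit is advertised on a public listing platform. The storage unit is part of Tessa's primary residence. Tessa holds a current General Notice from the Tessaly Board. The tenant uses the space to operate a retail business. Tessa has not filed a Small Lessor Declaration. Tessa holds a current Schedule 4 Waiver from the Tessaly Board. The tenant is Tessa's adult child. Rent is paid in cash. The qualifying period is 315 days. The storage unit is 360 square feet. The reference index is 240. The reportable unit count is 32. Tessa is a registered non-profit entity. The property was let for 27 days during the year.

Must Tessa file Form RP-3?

Yes — Tessa must file Form RP-3.

Exception (a) requires that no written lease is in place; but a written lease is in place, so (a) is unavailable.
Exception (b) does not apply: rent is paid in cash.
All of (c)'s requirements are met (the tenant is an immediate family member; the number of days the property was let is 27 days, below the 28 days limit). But: (f) is engaged — the space is let for business use. (g) would limit (f) — the property is publicly advertised — but (h) sets (g) aside: (h) applies — the qualifying period is 315 days, under the 365 days limit. (i) would limit (h) — a current Schedule 4 Waiver is held — but (j) sets (i) aside: (j) operates against (i): the reportable unit count is 32, meeting the 32 threshold. Exception (c) does not apply.
Exception (d) requires that the owner has a Small Lessor Declaration on file with the Tessaly Revenue Office; but no Small Lessor Declaration is on file, so (d) is unavailable.
No exception applies. The general rule governs.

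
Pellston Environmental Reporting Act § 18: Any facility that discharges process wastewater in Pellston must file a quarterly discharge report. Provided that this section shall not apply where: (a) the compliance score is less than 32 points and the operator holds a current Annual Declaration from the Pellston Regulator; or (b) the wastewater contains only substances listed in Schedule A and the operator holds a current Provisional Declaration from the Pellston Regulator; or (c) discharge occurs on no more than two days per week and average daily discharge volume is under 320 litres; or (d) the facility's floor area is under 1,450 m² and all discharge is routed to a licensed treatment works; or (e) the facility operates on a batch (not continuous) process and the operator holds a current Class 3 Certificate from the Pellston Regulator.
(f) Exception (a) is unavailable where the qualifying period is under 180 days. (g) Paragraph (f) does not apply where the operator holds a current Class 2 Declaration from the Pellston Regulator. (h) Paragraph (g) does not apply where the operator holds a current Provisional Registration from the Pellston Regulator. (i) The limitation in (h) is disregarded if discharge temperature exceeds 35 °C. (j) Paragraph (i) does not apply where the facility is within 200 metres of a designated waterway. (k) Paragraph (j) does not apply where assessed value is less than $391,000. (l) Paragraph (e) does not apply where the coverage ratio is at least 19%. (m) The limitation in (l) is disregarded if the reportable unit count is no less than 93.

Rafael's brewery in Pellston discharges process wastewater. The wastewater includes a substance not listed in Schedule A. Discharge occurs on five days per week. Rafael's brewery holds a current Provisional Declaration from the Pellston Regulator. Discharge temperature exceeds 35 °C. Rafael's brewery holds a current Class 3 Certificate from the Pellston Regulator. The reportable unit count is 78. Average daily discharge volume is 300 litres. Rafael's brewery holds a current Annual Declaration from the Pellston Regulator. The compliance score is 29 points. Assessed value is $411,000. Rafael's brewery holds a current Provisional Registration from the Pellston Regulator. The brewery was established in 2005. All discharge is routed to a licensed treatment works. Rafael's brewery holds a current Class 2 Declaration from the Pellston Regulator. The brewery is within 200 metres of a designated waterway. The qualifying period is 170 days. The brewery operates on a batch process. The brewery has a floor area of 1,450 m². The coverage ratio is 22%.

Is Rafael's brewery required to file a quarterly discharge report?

Exception (a): the compliance score is 29 points, less than the 32 points limit; a current Annual Declaration is held — every condition holds. However, paragraphs (f)–(k) must be considered: (f) operates against (a): the qualifying period is 170 days, under the 180 days limit. (g) is triggered (a current Class 2 Declaration is held), but yields to (h): (h) operates against (g): a current Provisional Registration is held. (i) would limit (h) — discharge temperature exceeds 35 °C — but (j) sets (i) aside: (j) applies — the brewery is within 200 m of a designated waterway. (k) is not engaged (assessed value is $411,000, not less than $391,000), so (j) stands. Exception (a) does not apply.
Exception (b) fails — the wastewater includes a non-Schedule-A substance.
Exception (c) fails — discharge occurs on five days per week.
Exception (d) fails — the facility's floor area is 1,450 m², not under 1,450 m².
Exception (e): the facility operates on a batch process; a current Class 3 Certificate is held — every condition holds. But applying paragraphs (l)–(m): (l) applies — the coverage ratio is 22%, meeting the 19% threshold. (m), which would lift (l), is inapplicable — the reportable unit count is 78, short of 93. So (e) is unavailable.
No exception displaces § 18.

Yes — Rafael's brewery must file a quarterly discharge report.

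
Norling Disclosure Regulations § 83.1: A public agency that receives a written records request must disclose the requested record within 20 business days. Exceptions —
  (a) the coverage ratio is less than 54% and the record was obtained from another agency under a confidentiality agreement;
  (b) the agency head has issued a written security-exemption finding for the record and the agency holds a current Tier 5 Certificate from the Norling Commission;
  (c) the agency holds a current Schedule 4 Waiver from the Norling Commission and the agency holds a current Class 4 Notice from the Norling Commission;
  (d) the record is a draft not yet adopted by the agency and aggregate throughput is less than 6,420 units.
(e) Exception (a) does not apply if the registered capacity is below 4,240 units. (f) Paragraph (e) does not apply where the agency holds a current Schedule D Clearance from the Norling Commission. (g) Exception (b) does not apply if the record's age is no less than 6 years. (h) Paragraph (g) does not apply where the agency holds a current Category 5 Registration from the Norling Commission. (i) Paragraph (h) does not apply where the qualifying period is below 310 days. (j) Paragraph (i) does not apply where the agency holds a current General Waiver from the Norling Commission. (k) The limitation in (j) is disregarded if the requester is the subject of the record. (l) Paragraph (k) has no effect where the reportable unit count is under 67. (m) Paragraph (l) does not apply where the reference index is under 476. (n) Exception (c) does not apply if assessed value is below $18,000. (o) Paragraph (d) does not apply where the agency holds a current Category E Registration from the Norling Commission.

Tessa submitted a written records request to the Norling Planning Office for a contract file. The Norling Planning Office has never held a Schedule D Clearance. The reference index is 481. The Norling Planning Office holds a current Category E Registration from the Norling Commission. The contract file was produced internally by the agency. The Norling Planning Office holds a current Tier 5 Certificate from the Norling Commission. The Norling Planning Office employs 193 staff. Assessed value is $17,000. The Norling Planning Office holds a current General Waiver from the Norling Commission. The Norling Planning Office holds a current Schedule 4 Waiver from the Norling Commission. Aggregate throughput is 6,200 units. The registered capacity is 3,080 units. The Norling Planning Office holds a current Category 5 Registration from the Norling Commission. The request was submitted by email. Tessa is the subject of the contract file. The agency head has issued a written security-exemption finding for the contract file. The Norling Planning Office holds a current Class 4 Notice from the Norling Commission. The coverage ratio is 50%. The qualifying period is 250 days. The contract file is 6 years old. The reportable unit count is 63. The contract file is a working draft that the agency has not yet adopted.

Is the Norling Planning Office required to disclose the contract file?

Exception (a) does not apply: the contract file was produced internally.
Exception (b): a written security-exemption finding has been issued; a current Tier 5 Certificate is held — every condition holds. Applying paragraphs (g)–(m): (g) would limit (b) — the record's age is 6 years, meeting the 6 years threshold — but (h) sets (g) aside: (h) applies — a current Category 5 Registration is held. (i) is triggered (the qualifying period is 250 days, below the 310 days limit), but is set aside by (j): (j) operates against (i): a current General Waiver is held. (k) would limit (j) — Tessa is the subject of the contract file — but (l) sets (k) aside: (l) operates — the reportable unit count is 63, under the 67 limit. (m) is not engaged (the reference index is 481, not under 476), so (l) stands. So (b) applies.
Exception (c) is satisfied on its face — a current Schedule 4 Waiver is held; a current Class 4 Notice is held. Turning to paragraph (n): (n) operates against (c): assessed value is $17,000, below the $18,000 limit. So (c) is unavailable.
Exception (d)'s conditions are all satisfied: the contract file is an unadopted draft; aggregate throughput is 6,200 units, less than the 6,420 units limit. Turning to paragraph (o): (o) operates against (d): a current Category E Registration is held. So (d) is unavailable.

No — exception (b) applies; the Norling Planning Office is not required to disclose the contract file.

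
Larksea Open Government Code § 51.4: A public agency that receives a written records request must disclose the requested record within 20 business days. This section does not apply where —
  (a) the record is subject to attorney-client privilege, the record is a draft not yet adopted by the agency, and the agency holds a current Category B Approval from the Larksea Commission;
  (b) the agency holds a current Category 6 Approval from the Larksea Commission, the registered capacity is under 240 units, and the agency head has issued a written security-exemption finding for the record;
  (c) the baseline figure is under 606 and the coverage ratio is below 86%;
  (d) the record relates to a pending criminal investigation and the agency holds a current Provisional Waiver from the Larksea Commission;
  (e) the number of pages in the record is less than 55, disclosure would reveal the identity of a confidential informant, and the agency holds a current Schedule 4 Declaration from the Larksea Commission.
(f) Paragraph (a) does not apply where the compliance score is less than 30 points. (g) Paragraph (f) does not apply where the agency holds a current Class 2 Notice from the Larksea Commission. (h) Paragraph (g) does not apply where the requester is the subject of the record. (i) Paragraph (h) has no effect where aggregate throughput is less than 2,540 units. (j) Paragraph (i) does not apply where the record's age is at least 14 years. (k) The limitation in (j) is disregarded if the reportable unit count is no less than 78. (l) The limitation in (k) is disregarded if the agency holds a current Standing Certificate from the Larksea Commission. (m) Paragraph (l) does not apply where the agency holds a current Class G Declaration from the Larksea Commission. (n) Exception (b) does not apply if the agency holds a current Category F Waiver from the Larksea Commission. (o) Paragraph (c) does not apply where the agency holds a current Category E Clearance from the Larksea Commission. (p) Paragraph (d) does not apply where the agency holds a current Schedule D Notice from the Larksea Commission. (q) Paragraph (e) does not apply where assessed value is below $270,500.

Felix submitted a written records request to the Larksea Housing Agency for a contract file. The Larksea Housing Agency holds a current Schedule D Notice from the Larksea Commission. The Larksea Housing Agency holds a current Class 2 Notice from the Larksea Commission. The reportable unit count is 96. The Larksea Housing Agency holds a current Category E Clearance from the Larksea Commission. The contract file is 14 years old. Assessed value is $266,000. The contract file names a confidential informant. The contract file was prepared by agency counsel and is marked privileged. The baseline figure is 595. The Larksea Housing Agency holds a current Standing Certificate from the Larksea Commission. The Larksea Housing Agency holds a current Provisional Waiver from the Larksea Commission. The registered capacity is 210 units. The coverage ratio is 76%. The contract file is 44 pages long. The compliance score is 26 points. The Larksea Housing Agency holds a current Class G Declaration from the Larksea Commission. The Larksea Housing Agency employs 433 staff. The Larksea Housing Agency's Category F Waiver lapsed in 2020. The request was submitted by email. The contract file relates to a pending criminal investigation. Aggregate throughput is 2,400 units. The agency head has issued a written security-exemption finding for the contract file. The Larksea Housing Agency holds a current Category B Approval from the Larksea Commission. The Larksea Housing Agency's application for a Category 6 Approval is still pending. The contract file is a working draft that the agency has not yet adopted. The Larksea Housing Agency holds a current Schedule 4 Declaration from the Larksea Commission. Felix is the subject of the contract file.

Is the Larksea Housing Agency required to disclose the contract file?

Exception (a) is satisfied on its face — the contract file is privileged; the contract file is an unadopted draft; a current Category B Approval is held. Considering the limiting provisions: (f) would limit (a) — the compliance score is 26 points, less than the 30 points limit — but (g) sets (f) aside: (g) applies — a current Class 2 Notice is held. (h) is triggered (Felix is the subject of the contract file), but is itself disapplied by (i): (i) operates against (h): aggregate throughput is 2,400 units, less than the 2,540 units limit. (j) is triggered (the record's age is 14 years, meeting the 14 years threshold), but is displaced by (k): (k) operates against (j): the reportable unit count is 96, meeting the 78 threshold. (l) is triggered (a current Standing Certificate is held), but is set aside by (m): (m) operates against (l): a current Class G Declaration is held. (a) remains available.
Exception (b) fails — the Category 6 Approval is not current.
Exception (c): the baseline figure is 595, under the 606 limit; the coverage ratio is 76%, below the 86% limit — every condition holds. But: (o) applies — a current Category E Clearance is held. So (c) is unavailable.
Exception (d)'s conditions are all satisfied: the contract file relates to a pending investigation; a current Provisional Waiver is held. But applying paragraph (p): (p) is triggered — a current Schedule D Notice is held. Exception (d) does not apply.
Exception (e)'s conditions are all satisfied: the number of pages in the record is 44, less than the 55 limit; the contract file names a confidential informant; a current Schedule 4 Declaration is held. Turning to paragraph (q): (q) operates against (e): assessed value is $266,000, below the $270,500 limit. Exception (e) does not apply.

No — exception (a) applies; the Larksea Housing Agency is not required to disclose the contract file.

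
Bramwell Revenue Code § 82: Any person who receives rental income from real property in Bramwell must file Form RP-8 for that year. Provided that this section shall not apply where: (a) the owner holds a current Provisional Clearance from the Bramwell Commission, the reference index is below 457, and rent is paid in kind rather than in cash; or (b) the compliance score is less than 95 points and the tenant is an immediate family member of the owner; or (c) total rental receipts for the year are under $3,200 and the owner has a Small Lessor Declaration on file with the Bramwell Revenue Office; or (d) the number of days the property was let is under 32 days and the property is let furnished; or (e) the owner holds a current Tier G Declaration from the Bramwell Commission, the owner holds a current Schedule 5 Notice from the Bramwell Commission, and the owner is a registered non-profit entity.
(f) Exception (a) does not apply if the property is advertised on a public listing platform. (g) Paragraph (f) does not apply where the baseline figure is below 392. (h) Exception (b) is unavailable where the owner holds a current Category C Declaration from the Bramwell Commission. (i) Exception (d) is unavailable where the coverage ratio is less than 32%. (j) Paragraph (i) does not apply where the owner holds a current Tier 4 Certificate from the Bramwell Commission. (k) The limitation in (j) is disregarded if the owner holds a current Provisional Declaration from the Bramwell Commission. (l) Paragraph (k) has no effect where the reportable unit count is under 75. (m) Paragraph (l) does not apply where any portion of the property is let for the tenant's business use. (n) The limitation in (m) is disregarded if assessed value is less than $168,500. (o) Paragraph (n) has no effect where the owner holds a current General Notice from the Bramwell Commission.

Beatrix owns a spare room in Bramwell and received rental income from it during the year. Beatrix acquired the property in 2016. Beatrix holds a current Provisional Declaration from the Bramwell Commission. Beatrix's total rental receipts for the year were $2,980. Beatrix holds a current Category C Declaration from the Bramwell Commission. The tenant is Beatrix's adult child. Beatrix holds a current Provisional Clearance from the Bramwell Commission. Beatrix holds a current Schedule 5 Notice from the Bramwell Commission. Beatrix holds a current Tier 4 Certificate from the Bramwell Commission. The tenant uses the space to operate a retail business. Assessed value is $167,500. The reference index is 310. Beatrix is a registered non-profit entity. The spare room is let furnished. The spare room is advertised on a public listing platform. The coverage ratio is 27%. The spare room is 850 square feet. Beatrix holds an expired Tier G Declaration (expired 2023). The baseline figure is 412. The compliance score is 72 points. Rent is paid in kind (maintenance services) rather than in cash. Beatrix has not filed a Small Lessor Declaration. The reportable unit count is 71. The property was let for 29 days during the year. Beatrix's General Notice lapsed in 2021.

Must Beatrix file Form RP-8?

Exception (a)'s conditions are all satisfied: a current Provisional Clearance is held; the reference index is 310, below the 457 limit; rent is paid in kind. But applying paragraphs (f)–(g): (f) is triggered — the property is publicly advertised. (g) is not triggered (the baseline figure is 412, not below 392), so (f) stands. (a) is therefore removed.
Exception (b)'s conditions are all satisfied: the compliance score is 72 points, less than the 95 points limit; the tenant is an immediate family member. Turning to paragraph (h): (h) operates against (b): a current Category C Declaration is held. Exception (b) does not apply.
Exception (c) requires that the owner has a Small Lessor Declaration on file with the Bramwell Revenue Office; but no Small Lessor Declaration is on file, so (c) is unavailable.
All of (d)'s requirements are met (the number of days the property was let is 29 days, under the 32 days limit; the property is let furnished). Under paragraphs (i)–(o): (i) applies (the coverage ratio is 27%, less than the 32% limit), but is overridden by (j): (j) operates — a current Tier 4 Certificate is held. (k) would limit (j) — a current Provisional Declaration is held — but (l) sets (k) aside: (l) operates against (k): the reportable unit count is 71, under the 75 limit. (m) is triggered (the space is let for business use), but is itself disapplied by (n): (n) is engaged — assessed value is $167,500, less than the $168,500 limit. (o) is inapplicable (the General Notice is not current), so (n) stands. Exception (d) stands.
Exception (e) fails — no current Tier G Declaration is held.

No — exception (d) applies; Beatrix is not required to file Form RP-8.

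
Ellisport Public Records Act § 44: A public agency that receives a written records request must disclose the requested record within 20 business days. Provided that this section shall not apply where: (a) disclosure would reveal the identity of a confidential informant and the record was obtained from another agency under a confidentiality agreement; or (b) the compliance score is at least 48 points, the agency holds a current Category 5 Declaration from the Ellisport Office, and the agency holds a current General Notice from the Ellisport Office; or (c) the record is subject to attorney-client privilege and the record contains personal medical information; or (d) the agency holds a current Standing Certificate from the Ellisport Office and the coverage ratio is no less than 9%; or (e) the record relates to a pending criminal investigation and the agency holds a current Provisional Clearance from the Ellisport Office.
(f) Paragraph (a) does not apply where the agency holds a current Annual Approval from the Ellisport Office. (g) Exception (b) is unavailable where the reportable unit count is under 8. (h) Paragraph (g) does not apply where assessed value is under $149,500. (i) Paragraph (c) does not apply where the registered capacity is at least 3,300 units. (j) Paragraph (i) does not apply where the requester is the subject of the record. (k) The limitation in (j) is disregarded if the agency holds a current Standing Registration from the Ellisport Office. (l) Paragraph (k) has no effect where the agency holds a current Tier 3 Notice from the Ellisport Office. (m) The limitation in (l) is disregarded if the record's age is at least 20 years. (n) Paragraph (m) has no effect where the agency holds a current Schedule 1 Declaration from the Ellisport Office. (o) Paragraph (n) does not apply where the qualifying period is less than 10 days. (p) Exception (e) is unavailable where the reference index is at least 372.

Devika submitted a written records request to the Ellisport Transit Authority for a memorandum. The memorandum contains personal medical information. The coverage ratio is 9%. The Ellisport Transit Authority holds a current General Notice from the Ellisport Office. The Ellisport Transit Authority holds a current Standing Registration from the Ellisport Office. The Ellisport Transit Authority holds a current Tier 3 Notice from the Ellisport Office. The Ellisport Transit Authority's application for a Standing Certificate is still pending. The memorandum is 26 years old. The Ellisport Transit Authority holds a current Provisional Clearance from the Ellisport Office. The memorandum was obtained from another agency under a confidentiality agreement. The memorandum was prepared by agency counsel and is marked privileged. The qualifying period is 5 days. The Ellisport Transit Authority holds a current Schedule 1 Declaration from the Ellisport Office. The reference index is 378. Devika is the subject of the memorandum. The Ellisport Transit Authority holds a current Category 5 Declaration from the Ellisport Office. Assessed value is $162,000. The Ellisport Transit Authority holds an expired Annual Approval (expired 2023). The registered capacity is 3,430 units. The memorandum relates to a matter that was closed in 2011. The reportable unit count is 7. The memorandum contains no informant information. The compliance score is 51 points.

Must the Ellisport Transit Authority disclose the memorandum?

Exception (a) does not apply: the memorandum contains no informant information.
All of (b)'s requirements are met (the compliance score is 51 points, meeting the 48 points threshold; a current Category 5 Declaration is held; a current General Notice is held). However, paragraphs (g)–(h) must be considered: (g) applies — the reportable unit count is 7, under the 8 limit. (h) does not operate here (assessed value is $162,000, not under $149,500), so (g) stands. So (b) is unavailable.
Exception (c)'s conditions are all satisfied: the memorandum is privileged; the memorandum contains personal medical information. But applying paragraphs (i)–(o): (i) operates against (c): the registered capacity is 3,430 units, meeting the 3,300 units threshold. (j) would limit (i) — Devika is the subject of the memorandum — but (k) sets (j) aside: (k) is engaged — a current Standing Registration is held. (l) would limit (k) — a current Tier 3 Notice is held — but (m) sets (l) aside: (m) operates against (l): the record's age is 26 years, meeting the 20 years threshold. (n) would limit (m) — a current Schedule 1 Declaration is held — but (o) sets (n) aside: (o) operates against (n): the qualifying period is 5 days, less than the 10 days limit. (c) is therefore removed.
Exception (d) fails — there is no Standing Certificate in force.
Exception (e) requires that the record relates to a pending criminal investigation; but the memorandum relates to a closed matter, so (e) is unavailable.
No exception applies. The general rule governs.

Yes — the Ellisport Transit Authority must disclose the memorandum.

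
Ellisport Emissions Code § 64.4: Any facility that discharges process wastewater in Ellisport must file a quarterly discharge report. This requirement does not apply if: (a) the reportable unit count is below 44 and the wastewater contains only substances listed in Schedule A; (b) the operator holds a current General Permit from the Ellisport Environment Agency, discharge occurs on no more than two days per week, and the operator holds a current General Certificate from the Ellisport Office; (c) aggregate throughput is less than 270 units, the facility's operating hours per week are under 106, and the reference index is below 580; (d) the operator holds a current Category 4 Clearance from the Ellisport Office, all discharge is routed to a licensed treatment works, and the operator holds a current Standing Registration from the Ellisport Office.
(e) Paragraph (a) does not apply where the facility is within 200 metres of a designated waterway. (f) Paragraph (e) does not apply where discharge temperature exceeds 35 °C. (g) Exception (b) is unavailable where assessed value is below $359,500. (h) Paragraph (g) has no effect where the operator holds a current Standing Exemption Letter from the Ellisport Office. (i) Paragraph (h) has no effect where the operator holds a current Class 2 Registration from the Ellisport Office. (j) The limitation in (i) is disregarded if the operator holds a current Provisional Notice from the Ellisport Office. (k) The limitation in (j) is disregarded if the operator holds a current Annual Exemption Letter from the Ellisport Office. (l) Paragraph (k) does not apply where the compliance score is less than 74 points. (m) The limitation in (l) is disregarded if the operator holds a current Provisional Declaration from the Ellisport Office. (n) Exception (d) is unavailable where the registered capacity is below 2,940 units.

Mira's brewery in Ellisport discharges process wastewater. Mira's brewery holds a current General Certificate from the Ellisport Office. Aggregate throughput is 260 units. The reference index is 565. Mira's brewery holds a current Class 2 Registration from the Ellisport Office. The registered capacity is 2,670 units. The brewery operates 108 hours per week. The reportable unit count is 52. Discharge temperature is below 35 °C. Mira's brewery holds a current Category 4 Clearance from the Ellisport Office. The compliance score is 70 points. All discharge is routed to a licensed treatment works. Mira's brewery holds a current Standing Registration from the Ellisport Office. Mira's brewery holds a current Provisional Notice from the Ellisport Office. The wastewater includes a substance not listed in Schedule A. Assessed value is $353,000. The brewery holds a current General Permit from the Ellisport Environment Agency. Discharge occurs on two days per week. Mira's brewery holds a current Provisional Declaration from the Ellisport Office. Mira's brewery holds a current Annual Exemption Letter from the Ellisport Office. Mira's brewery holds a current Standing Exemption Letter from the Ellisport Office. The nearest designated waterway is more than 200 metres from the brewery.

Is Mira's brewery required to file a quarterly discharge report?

Exception (a) fails — the reportable unit count is 52, not below 44.
Exception (b): a current General Permit is held; discharge occurs on no more than two days per week; a current General Certificate is held — every condition holds. Turning to paragraphs (g)–(m): (g) operates against (b): assessed value is $353,000, below the $359,500 limit. (h) would limit (g) — a current Standing Exemption Letter is held — but (i) sets (h) aside: (i) is triggered — a current Class 2 Registration is held. (j) applies (a current Provisional Notice is held), but is itself disapplied by (k): (k) applies — a current Annual Exemption Letter is held. (l) would limit (k) — the compliance score is 70 points, less than the 74 points limit — but (m) sets (l) aside: (m) operates against (l): a current Provisional Declaration is held. So (b) is unavailable.
Exception (c) fails — the facility's operating hours per week are 108, not under 106.
Exception (d)'s conditions are all satisfied: a current Category 4 Clearance is held; discharge is routed to a licensed treatment works; a current Standing Registration is held. Turning to paragraph (n): (n) operates against (d): the registered capacity is 2,670 units, below the 2,940 units limit. So (d) is unavailable.
Every exception is unavailable, so the rule governs.

Yes — Mira's brewery must file a quarterly discharge report.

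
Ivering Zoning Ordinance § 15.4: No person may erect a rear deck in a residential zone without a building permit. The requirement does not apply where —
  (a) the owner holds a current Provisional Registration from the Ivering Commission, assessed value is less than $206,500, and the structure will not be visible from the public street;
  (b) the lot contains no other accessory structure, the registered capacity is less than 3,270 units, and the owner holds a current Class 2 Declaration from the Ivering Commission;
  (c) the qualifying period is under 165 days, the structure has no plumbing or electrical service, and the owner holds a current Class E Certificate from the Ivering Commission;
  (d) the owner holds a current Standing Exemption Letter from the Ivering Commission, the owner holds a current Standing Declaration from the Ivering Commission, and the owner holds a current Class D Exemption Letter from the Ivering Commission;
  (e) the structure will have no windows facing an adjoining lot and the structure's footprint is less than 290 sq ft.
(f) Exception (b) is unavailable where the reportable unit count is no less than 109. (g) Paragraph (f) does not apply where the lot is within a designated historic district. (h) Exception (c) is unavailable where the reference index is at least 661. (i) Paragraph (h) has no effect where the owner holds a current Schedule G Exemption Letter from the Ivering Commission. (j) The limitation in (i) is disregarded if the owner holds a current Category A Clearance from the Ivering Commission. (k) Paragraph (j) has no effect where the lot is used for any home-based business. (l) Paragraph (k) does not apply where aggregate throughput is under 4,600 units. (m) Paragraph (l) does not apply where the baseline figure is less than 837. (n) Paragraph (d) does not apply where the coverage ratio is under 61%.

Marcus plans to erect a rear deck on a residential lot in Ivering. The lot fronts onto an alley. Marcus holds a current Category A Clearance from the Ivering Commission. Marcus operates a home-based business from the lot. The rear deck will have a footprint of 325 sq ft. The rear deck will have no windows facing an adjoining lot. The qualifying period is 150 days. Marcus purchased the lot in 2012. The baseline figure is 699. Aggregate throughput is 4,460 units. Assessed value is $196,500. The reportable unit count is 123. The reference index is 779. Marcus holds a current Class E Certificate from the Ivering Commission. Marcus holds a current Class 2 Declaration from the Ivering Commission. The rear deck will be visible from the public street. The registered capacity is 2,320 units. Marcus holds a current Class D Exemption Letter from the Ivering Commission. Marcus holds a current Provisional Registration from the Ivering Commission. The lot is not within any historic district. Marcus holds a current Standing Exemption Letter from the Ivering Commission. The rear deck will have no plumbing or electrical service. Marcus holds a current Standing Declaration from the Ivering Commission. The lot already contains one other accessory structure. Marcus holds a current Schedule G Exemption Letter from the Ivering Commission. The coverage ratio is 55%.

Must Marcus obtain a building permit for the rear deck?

Exception (a) fails — the structure will be visible from the street.
Exception (b) fails — the lot already has another accessory structure.
Exception (c)'s conditions are all satisfied: the qualifying period is 150 days, under the 165 days limit; there is no plumbing or electrical service; a current Class E Certificate is held. Applying paragraphs (h)–(m): (h) operates (the reference index is 779, meeting the 661 threshold), but is overridden by (i): (i) is engaged — a current Schedule G Exemption Letter is held. (j) is engaged (a current Category A Clearance is held), but yields to (k): (k) operates against (j): a home-based business operates on the lot. (l) operates (aggregate throughput is 4,460 units, under the 4,600 units limit), but is set aside by (m): (m) operates — the baseline figure is 699, less than the 837 limit. So (c) applies.
Exception (d)'s conditions are all satisfied: a current Standing Exemption Letter is held; a current Standing Declaration is held; a current Class D Exemption Letter is held. Turning to paragraph (n): (n) operates against (d): the coverage ratio is 55%, under the 61% limit. Exception (d) does not apply.
Exception (e) requires that the structure's footprint is less than 290 sq ft; but the structure's footprint is 325 sq ft, not less than 290 sq ft, so (e) is unavailable.

No — exception (c) applies; Marcus does not need a building permit.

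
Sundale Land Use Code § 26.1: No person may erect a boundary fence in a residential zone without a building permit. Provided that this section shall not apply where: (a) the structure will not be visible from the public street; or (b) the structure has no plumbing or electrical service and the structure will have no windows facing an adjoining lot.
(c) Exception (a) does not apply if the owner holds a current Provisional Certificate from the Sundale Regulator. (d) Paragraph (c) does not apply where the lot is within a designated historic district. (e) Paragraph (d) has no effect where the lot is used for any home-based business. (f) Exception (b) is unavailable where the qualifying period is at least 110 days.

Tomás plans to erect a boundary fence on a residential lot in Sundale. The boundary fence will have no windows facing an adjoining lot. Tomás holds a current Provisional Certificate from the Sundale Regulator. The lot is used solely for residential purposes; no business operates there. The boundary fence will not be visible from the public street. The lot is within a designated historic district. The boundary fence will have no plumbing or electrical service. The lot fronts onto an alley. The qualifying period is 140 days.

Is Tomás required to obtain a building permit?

Exception (a)'s conditions are all satisfied: the structure will not be visible from the street. Considering the limiting provisions: (c) would limit (a) — a current Provisional Certificate is held — but (d) sets (c) aside: (d) is triggered — the lot is in a historic district. (e), which would lift (d), is not triggered — the lot is solely residential. (a) remains available.
Exception (b)'s conditions are all satisfied: there is no plumbing or electrical service; no windows face an adjoining lot. But: (f) operates against (b): the qualifying period is 140 days, meeting the 110 days threshold. (b) is therefore removed.

No — exception (a) applies; Tomás does not need a building permit.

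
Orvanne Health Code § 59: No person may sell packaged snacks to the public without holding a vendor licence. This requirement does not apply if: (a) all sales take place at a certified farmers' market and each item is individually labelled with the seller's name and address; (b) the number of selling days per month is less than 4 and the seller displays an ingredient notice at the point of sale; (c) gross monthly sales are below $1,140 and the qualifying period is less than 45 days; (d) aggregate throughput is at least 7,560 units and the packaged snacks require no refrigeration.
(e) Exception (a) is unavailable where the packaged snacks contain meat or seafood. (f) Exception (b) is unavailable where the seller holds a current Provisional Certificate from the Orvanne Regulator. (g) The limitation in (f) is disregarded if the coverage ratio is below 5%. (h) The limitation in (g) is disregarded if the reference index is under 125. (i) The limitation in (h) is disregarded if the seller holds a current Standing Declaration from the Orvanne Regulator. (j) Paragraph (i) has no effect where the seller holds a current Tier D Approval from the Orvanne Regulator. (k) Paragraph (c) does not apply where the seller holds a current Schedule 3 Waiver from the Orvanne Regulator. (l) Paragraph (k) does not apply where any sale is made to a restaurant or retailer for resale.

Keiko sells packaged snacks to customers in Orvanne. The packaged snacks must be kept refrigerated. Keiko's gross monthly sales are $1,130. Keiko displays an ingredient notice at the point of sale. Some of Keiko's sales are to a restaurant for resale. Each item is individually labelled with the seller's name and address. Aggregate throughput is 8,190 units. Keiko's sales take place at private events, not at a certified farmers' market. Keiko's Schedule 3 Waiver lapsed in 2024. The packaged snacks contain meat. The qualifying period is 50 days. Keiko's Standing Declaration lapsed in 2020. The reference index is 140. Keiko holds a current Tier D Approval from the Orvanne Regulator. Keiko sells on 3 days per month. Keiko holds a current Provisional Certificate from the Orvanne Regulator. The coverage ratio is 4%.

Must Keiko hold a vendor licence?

No — exception (b) applies; Keiko is not required to hold a vendor licence.

Exception (a) requires that all sales take place at a certified farmers' market; but sales are at private events, not a certified farmers' market, so (a) is unavailable.
Exception (b)'s conditions are all satisfied: the number of selling days per month is 3, less than the 4 limit; an ingredient notice is displayed. Under paragraphs (f)–(j): (f) would limit (b) — a current Provisional Certificate is held — but (g) sets (f) aside: (g) operates — the coverage ratio is 4%, below the 5% limit. (h), which would lift (g), is not triggered — the reference index is 140, not under 125. Exception (b) stands.
Exception (c) fails — the qualifying period is 50 days, not less than 45 days.
Exception (d) requires that the packaged snacks require no refrigeration; but the packaged snacks require refrigeration, so (d) is unavailable.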